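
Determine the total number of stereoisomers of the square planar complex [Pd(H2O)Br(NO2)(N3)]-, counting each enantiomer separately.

In a square planar complex each vertex has one trans partner and two cis neighbours.
Working through the distinct placements yields 3 geometric isomers: (Br/N3 trans, H2O/NO2 trans); (Br/NO2 trans, H2O/N3 trans); (Br/H2O trans, N3/NO2 trans).
Each arrangement has an internal mirror plane or centre of symmetry, so none is chiral.

3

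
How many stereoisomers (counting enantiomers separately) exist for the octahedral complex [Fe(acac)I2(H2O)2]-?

An octahedron has six vertices in three trans pairs; every non-trans pair is cis.
Each acac is bidentate and must span two cis positions.
The distinct arrangements are (3 in all): I cis, H2O trans; I cis, H2O cis (chiral); I trans, H2O cis.
One of these lacks any improper symmetry element and so occurs as an enantiomeric pair, giving 3 + 1 = 4 stereoisomers in total.

4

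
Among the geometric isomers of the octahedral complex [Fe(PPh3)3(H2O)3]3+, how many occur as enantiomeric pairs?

0

Systematic placement gives 2 geometric isomers: PPh3 mer; PPh3 fac.
Each arrangement has an internal mirror plane or centre of symmetry, so none is chiral.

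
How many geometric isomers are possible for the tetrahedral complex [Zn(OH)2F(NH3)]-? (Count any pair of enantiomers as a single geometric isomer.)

1

Only one geometric arrangement is possible.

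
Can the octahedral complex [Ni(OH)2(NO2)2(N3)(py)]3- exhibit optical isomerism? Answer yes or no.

yes

In an octahedral complex each vertex has one trans partner and four cis neighbours.
Working through the distinct placements yields 6 geometric isomers: OH cis, NO2 cis (3 arrangements, 2 chiral); OH trans, NO2 cis; OH cis, NO2 trans; OH trans, NO2 trans.
Of these, 2 lack any improper symmetry element and so occur as enantiomeric pairs, giving 6 + 2 = 8 stereoisomers in total.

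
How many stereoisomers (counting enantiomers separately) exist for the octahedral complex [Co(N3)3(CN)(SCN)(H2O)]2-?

5

The six octahedral sites form three mutually perpendicular trans pairs.
Systematic placement gives 4 geometric isomers: N3 mer (3 arrangements); N3 fac (chiral).
One of these lacks any improper symmetry element and so occurs as an enantiomeric pair, giving 4 + 1 = 5 stereoisomers in total.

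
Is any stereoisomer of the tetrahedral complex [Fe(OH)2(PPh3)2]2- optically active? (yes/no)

Only one geometric arrangement is possible.

no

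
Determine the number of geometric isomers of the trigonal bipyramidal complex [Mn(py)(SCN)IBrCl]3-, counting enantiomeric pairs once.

A trigonal bipyramid has two axial and three equatorial sites, which are chemically inequivalent.
Exhaustive case analysis gives 10 geometric isomers.

10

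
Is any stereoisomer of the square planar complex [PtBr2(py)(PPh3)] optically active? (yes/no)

no

In a square planar complex each vertex has one trans partner and two cis neighbours.
There are 2 geometric isomers: Br cis; Br trans.
Each arrangement has an internal mirror plane or centre of symmetry, so none is chiral.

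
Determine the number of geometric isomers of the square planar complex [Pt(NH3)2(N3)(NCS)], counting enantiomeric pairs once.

In a square planar complex each vertex has one trans partner and two cis neighbours.
The distinct arrangements are (2 in all): NH3 cis; NH3 trans.

2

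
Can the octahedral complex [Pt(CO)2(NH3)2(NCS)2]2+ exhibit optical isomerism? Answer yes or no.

In an octahedral complex each vertex has one trans partner and four cis neighbours.
Working through the distinct placements yields 5 geometric isomers: CO trans, NH3 trans, NCS trans; CO trans, NH3 cis, NCS cis; CO cis, NH3 trans, NCS cis; CO cis, NH3 cis, NCS cis (chiral); CO cis, NH3 cis, NCS trans.
One of these lacks any improper symmetry element and so occurs as an enantiomeric pair, giving 5 + 1 = 6 stereoisomers in total.

yes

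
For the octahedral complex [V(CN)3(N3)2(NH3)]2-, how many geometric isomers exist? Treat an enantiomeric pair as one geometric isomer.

An octahedron has six vertices in three trans pairs; every non-trans pair is cis.
Working through the distinct placements yields 3 geometric isomers: CN mer, N3 cis; CN mer, N3 trans; CN fac, N3 cis.

3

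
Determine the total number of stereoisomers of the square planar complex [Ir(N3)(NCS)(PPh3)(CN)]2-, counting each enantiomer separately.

3

A square has two trans pairs of vertices; adjacent vertices are cis.
Systematic placement gives 3 geometric isomers: (CN/NCS trans, N3/PPh3 trans); (CN/PPh3 trans, N3/NCS trans); (CN/N3 trans, NCS/PPh3 trans).
Each arrangement has an internal mirror plane or centre of symmetry, so none is chiral.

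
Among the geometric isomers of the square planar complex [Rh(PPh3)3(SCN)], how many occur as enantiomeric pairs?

A square has two trans pairs of vertices; adjacent vertices are cis.
Only one geometric arrangement is possible.

0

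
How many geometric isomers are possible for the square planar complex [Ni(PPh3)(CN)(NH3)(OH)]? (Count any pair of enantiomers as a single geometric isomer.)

3

A square has two trans pairs of vertices; adjacent vertices are cis.
The distinct arrangements are (3 in all): (CN/OH trans, NH3/PPh3 trans); (CN/PPh3 trans, NH3/OH trans); (CN/NH3 trans, OH/PPh3 trans).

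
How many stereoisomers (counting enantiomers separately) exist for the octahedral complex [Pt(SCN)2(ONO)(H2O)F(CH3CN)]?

The six octahedral sites form three mutually perpendicular trans pairs.
Systematic enumeration (placing each ligand type in turn and discarding arrangements equivalent by rotation or reflection) gives 9 geometric isomers.
Of these, 6 lack any improper symmetry element and so occur as enantiomeric pairs, giving 9 + 6 = 15 stereoisomers in total.

15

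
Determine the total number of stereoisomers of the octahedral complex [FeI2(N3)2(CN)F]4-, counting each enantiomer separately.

8

The six octahedral sites form three mutually perpendicular trans pairs.
There are 6 geometric isomers: I trans, N3 trans; I cis, N3 cis (3 arrangements, 2 chiral); I cis, N3 trans; I trans, N3 cis.
Of these, 2 lack any improper symmetry element and so occur as enantiomeric pairs, giving 6 + 2 = 8 stereoisomers in total.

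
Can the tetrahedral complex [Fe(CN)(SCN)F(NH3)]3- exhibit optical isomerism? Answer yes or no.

In a tetrahedral complex all four positions are equivalent and every pair of ligands is adjacent — there is no cis/trans distinction.
Only one geometric arrangement is possible; it has no improper symmetry element, so it exists as a pair of enantiomers (2 stereoisomers).

yes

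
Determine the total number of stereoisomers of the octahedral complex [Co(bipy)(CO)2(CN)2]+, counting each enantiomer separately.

In an octahedral complex each vertex has one trans partner and four cis neighbours.
Each bipy is bidentate and must span two cis positions.
Working through the distinct placements yields 3 geometric isomers: CO cis, CN trans; CO cis, CN cis (chiral); CO trans, CN cis.
One of these lacks any improper symmetry element and so occurs as an enantiomeric pair, giving 3 + 1 = 4 stereoisomers in total.

4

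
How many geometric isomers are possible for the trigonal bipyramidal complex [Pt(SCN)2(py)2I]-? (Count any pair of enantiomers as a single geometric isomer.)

5

In a trigonal bipyramid the two axial positions differ from the three equatorial ones.
Systematic enumeration (placing each ligand type in turn and discarding arrangements equivalent by rotation or reflection) gives 5 geometric isomers.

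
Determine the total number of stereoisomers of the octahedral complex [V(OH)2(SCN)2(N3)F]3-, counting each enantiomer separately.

8

The six octahedral sites form three mutually perpendicular trans pairs.
The distinct arrangements are (6 in all): OH trans, SCN trans; OH cis, SCN cis (3 arrangements, 2 chiral); OH cis, SCN trans; OH trans, SCN cis.
Of these, 2 lack any improper symmetry element and so occur as enantiomeric pairs, giving 6 + 2 = 8 stereoisomers in total.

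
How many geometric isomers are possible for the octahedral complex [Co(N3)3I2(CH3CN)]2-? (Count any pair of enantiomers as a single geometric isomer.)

In an octahedral complex each vertex has one trans partner and four cis neighbours.
Systematic placement gives 3 geometric isomers: N3 mer, I cis; N3 mer, I trans; N3 fac, I cis.

3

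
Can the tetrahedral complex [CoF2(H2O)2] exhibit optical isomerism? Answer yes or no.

All four vertices of a tetrahedron are equivalent and mutually adjacent, so cis/trans isomerism cannot arise.
Only one geometric arrangement is possible.

no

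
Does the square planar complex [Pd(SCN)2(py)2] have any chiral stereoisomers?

no

In a square planar complex each vertex has one trans partner and two cis neighbours.
The distinct arrangements are (2 in all): SCN cis; SCN trans.
Each arrangement has an internal mirror plane or centre of symmetry, so none is chiral.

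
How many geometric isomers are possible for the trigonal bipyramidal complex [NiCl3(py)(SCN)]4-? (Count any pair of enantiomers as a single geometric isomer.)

A trigonal bipyramid has two axial and three equatorial sites, which are chemically inequivalent.
There are 4 geometric isomers: py equatorial, SCN equatorial; py equatorial, SCN axial; py axial, SCN equatorial; py axial, SCN axial.

4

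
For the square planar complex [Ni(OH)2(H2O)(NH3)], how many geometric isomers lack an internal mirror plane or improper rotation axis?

0

A square has two trans pairs of vertices; adjacent vertices are cis.
The distinct arrangements are (2 in all): OH cis; OH trans.
Each arrangement has an internal mirror plane or centre of symmetry, so none is chiral.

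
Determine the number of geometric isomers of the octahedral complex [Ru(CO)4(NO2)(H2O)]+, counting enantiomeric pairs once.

2

The six octahedral sites form three mutually perpendicular trans pairs.
There are 2 geometric isomers: NO2 and H2O mutually trans; NO2 and H2O mutually cis.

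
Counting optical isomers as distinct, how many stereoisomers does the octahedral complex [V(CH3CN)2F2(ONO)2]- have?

The six octahedral sites form three mutually perpendicular trans pairs.
Working through the distinct placements yields 5 geometric isomers: CH3CN trans, F trans, ONO trans; CH3CN trans, F cis, ONO cis; CH3CN cis, F cis, ONO trans; CH3CN cis, F cis, ONO cis (chiral); CH3CN cis, F trans, ONO cis.
One of these lacks any improper symmetry element and so occurs as an enantiomeric pair, giving 5 + 1 = 6 stereoisomers in total.

6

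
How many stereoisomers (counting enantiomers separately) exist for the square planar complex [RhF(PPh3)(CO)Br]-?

3

In a square planar complex each vertex has one trans partner and two cis neighbours.
There are 3 geometric isomers: (Br/F trans, CO/PPh3 trans); (Br/PPh3 trans, CO/F trans); (Br/CO trans, F/PPh3 trans).
Each arrangement has an internal mirror plane or centre of symmetry, so none is chiral.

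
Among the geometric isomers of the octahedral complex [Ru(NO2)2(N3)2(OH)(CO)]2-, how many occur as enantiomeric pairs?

2

In an octahedral complex each vertex has one trans partner and four cis neighbours.
Systematic placement gives 6 geometric isomers: NO2 cis, N3 cis (3 arrangements, 2 chiral); NO2 trans, N3 cis; NO2 cis, N3 trans; NO2 trans, N3 trans.
Of these, 2 lack any improper symmetry element and so occur as enantiomeric pairs, giving 6 + 2 = 8 stereoisomers in total.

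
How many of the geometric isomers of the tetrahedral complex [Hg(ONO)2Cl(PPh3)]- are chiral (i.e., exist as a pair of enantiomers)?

In a tetrahedral complex all four positions are equivalent and every pair of ligands is adjacent — there is no cis/trans distinction.
Only one geometric arrangement is possible.

0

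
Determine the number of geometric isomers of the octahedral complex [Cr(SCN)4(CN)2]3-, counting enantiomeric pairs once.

2

In an octahedral complex each vertex has one trans partner and four cis neighbours.
The distinct arrangements are (2 in all): CN trans; CN cis.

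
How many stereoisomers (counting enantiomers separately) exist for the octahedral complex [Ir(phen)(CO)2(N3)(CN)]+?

The six octahedral sites form three mutually perpendicular trans pairs.
Each phen is bidentate and must span two cis positions.
There are 4 geometric isomers: CO cis (3 arrangements, 2 chiral); CO trans.
Of these, 2 lack any improper symmetry element and so occur as enantiomeric pairs, giving 4 + 2 = 6 stereoisomers in total.

6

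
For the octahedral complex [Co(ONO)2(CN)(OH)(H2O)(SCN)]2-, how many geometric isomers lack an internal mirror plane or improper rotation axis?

6

In an octahedral complex each vertex has one trans partner and four cis neighbours.
Exhaustive case analysis gives 9 geometric isomers.
Of these, 6 lack any improper symmetry element and so occur as enantiomeric pairs, giving 9 + 6 = 15 stereoisomers in total.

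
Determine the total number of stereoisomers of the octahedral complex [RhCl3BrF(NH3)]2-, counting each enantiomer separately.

An octahedron has six vertices in three trans pairs; every non-trans pair is cis.
Systematic placement gives 4 geometric isomers: Cl mer (3 arrangements); Cl fac (chiral).
One of these lacks any improper symmetry element and so occurs as an enantiomeric pair, giving 4 + 1 = 5 stereoisomers in total.

5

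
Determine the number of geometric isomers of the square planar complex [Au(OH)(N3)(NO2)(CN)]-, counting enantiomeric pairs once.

Systematic placement gives 3 geometric isomers: (CN/NO2 trans, N3/OH trans); (CN/OH trans, N3/NO2 trans); (CN/N3 trans, NO2/OH trans).

3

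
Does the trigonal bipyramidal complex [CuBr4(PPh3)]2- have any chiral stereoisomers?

no

A trigonal bipyramid has two axial and three equatorial sites, which are chemically inequivalent.
There are 2 geometric isomers: PPh3 equatorial; PPh3 axial.
Each arrangement has an internal mirror plane or centre of symmetry, so none is chiral.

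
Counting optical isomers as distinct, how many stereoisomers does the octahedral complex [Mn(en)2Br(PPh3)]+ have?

An octahedron has six vertices in three trans pairs; every non-trans pair is cis.
Each en is bidentate and must span two cis positions.
Systematic placement gives 2 geometric isomers: Br and PPh3 mutually trans; Br and PPh3 mutually cis (chiral).
One of these lacks any improper symmetry element and so occurs as an enantiomeric pair, giving 2 + 1 = 3 stereoisomers in total.

3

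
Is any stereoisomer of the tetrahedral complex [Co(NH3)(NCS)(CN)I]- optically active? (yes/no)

All four vertices of a tetrahedron are equivalent and mutually adjacent, so cis/trans isomerism cannot arise.
Only one geometric arrangement is possible; it has no improper symmetry element, so it exists as a pair of enantiomers (2 stereoisomers).

yes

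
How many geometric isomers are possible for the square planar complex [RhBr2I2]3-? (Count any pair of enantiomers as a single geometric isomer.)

2

A square has two trans pairs of vertices; adjacent vertices are cis.
Working through the distinct placements yields 2 geometric isomers: Br cis; Br trans.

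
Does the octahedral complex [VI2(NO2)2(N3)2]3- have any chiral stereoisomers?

yes

The six octahedral sites form three mutually perpendicular trans pairs.
Systematic placement gives 5 geometric isomers: I trans, NO2 trans, N3 trans; I trans, NO2 cis, N3 cis; I cis, NO2 trans, N3 cis; I cis, NO2 cis, N3 cis (chiral); I cis, NO2 cis, N3 trans.
One of these lacks any improper symmetry element and so occurs as an enantiomeric pair, giving 5 + 1 = 6 stereoisomers in total.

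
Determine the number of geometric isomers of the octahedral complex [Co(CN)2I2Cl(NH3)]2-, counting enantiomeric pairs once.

6

An octahedron has six vertices in three trans pairs; every non-trans pair is cis.
The distinct arrangements are (6 in all): CN trans, I cis; CN trans, I trans; CN cis, I cis (3 arrangements, 2 chiral); CN cis, I trans.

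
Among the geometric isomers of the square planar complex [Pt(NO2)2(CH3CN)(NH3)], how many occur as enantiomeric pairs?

In a square planar complex each vertex has one trans partner and two cis neighbours.
Systematic placement gives 2 geometric isomers: NO2 cis; NO2 trans.
Each arrangement has an internal mirror plane or centre of symmetry, so none is chiral.

0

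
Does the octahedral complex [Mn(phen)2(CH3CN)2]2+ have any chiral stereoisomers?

yes

Each phen is bidentate and must span two cis positions.
Working through the distinct placements yields 2 geometric isomers: CH3CN trans; CH3CN cis (chiral).
One of these lacks any improper symmetry element and so occurs as an enantiomeric pair, giving 2 + 1 = 3 stereoisomers in total.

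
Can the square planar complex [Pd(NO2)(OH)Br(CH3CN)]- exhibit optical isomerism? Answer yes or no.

no

A square has two trans pairs of vertices; adjacent vertices are cis.
The distinct arrangements are (3 in all): (Br/NO2 trans, CH3CN/OH trans); (Br/OH trans, CH3CN/NO2 trans); (Br/CH3CN trans, NO2/OH trans).
Each arrangement has an internal mirror plane or centre of symmetry, so none is chiral.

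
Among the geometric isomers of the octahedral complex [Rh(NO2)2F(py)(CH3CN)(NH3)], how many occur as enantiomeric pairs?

6

An octahedron has six vertices in three trans pairs; every non-trans pair is cis.
Exhaustive case analysis gives 9 geometric isomers.
Of these, 6 lack any improper symmetry element and so occur as enantiomeric pairs, giving 9 + 6 = 15 stereoisomers in total.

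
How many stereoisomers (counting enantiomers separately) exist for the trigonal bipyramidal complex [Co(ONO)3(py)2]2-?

3

A trigonal bipyramid has two axial and three equatorial sites, which are chemically inequivalent.
The distinct arrangements are (3 in all): py both equatorial; py one axial, one equatorial; py both axial.
Each arrangement has an internal mirror plane or centre of symmetry, so none is chiral.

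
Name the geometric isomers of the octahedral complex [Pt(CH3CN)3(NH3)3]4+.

fac and mer

There are 2 geometric isomers: CH3CN mer; CH3CN fac.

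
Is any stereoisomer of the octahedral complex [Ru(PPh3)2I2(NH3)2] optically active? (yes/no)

An octahedron has six vertices in three trans pairs; every non-trans pair is cis.
Working through the distinct placements yields 5 geometric isomers: PPh3 trans, I trans, NH3 trans; PPh3 cis, I trans, NH3 cis; PPh3 trans, I cis, NH3 cis; PPh3 cis, I cis, NH3 cis (chiral); PPh3 cis, I cis, NH3 trans.
One of these lacks any improper symmetry element and so occurs as an enantiomeric pair, giving 5 + 1 = 6 stereoisomers in total.

yes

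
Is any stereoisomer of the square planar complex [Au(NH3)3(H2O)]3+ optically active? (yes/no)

Only one geometric arrangement is possible.

no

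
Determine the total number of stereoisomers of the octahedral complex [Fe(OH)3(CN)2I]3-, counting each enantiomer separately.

3

An octahedron has six vertices in three trans pairs; every non-trans pair is cis.
The distinct arrangements are (3 in all): OH mer, CN trans; OH mer, CN cis; OH fac, CN cis.
Each arrangement has an internal mirror plane or centre of symmetry, so none is chiral.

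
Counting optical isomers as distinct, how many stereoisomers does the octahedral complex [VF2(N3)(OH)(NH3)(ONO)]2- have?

15

An octahedron has six vertices in three trans pairs; every non-trans pair is cis.
Systematic enumeration (placing each ligand type in turn and discarding arrangements equivalent by rotation or reflection) gives 9 geometric isomers.
Of these, 6 lack any improper symmetry element and so occur as enantiomeric pairs, giving 9 + 6 = 15 stereoisomers in total.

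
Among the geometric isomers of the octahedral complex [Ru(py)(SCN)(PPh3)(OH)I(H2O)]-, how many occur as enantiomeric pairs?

15

In an octahedral complex each vertex has one trans partner and four cis neighbours.
Exhaustive case analysis gives 15 geometric isomers.
Of these, 15 lack any improper symmetry element and so occur as enantiomeric pairs, giving 15 + 15 = 30 stereoisomers in total.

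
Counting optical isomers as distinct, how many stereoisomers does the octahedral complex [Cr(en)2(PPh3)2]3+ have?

3

An octahedron has six vertices in three trans pairs; every non-trans pair is cis.
Each en is bidentate and must span two cis positions.
The distinct arrangements are (2 in all): PPh3 trans; PPh3 cis (chiral).
One of these lacks any improper symmetry element and so occurs as an enantiomeric pair, giving 2 + 1 = 3 stereoisomers in total.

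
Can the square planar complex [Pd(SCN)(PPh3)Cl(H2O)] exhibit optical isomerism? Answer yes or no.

no

In a square planar complex each vertex has one trans partner and two cis neighbours.
Systematic placement gives 3 geometric isomers: (Cl/PPh3 trans, H2O/SCN trans); (Cl/SCN trans, H2O/PPh3 trans); (Cl/H2O trans, PPh3/SCN trans).
Each arrangement has an internal mirror plane or centre of symmetry, so none is chiral.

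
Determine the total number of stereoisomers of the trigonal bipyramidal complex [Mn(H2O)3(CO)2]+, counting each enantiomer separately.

3

Working through the distinct placements yields 3 geometric isomers: CO both axial; CO one axial, one equatorial; CO both equatorial.
Each arrangement has an internal mirror plane or centre of symmetry, so none is chiral.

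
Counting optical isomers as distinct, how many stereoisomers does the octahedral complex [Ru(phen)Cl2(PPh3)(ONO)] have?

6

The six octahedral sites form three mutually perpendicular trans pairs.
Each phen is bidentate and must span two cis positions.
There are 4 geometric isomers: Cl trans; Cl cis (3 arrangements, 2 chiral).
Of these, 2 lack any improper symmetry element and so occur as enantiomeric pairs, giving 4 + 2 = 6 stereoisomers in total.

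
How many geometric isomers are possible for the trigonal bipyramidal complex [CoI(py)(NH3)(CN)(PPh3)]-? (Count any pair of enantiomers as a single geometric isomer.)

In a trigonal bipyramid the two axial positions differ from the three equatorial ones.
Systematic enumeration (placing each ligand type in turn and discarding arrangements equivalent by rotation or reflection) gives 10 geometric isomers.

10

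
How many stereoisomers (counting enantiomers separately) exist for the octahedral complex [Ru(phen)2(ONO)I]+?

3

An octahedron has six vertices in three trans pairs; every non-trans pair is cis.
Each phen is bidentate and must span two cis positions.
Systematic placement gives 2 geometric isomers: ONO and I mutually trans; ONO and I mutually cis (chiral).
One of these lacks any improper symmetry element and so occurs as an enantiomeric pair, giving 2 + 1 = 3 stereoisomers in total.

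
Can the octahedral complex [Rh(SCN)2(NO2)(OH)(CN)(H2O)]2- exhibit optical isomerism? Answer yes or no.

Placing the ligands in turn and identifying arrangements related by rotation or reflection leaves 9 distinct geometric isomers.
Of these, 6 lack any improper symmetry element and so occur as enantiomeric pairs, giving 9 + 6 = 15 stereoisomers in total.

yes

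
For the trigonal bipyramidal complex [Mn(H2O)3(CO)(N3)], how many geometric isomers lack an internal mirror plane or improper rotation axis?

0

A trigonal bipyramid has two axial and three equatorial sites, which are chemically inequivalent.
Working through the distinct placements yields 4 geometric isomers: CO axial, N3 equatorial; CO axial, N3 axial; CO equatorial, N3 equatorial; CO equatorial, N3 axial.
Each arrangement has an internal mirror plane or centre of symmetry, so none is chiral.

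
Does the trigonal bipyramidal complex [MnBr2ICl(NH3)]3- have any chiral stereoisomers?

yes

A trigonal bipyramid has two axial and three equatorial sites, which are chemically inequivalent.
Exhaustive case analysis gives 7 geometric isomers.
Of these, 3 lack any improper symmetry element and so occur as enantiomeric pairs, giving 7 + 3 = 10 stereoisomers in total.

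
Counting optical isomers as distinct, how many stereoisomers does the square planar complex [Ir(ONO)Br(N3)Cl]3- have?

3

There are 3 geometric isomers: (Br/N3 trans, Cl/ONO trans); (Br/ONO trans, Cl/N3 trans); (Br/Cl trans, N3/ONO trans).
Each arrangement has an internal mirror plane or centre of symmetry, so none is chiral.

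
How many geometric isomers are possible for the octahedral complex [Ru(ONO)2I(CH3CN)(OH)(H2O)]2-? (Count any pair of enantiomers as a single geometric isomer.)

Placing the ligands in turn and identifying arrangements related by rotation or reflection leaves 9 distinct geometric isomers.

9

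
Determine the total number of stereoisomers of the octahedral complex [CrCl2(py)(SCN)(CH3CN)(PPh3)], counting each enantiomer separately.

15

The six octahedral sites form three mutually perpendicular trans pairs.
Systematic enumeration (placing each ligand type in turn and discarding arrangements equivalent by rotation or reflection) gives 9 geometric isomers.
Of these, 6 lack any improper symmetry element and so occur as enantiomeric pairs, giving 9 + 6 = 15 stereoisomers in total.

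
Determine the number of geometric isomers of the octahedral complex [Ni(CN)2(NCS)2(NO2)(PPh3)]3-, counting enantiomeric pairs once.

There are 6 geometric isomers: CN trans, NCS trans; CN trans, NCS cis; CN cis, NCS cis (3 arrangements, 2 chiral); CN cis, NCS trans.

6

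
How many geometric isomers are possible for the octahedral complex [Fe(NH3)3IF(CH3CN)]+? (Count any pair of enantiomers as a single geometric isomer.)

4

An octahedron has six vertices in three trans pairs; every non-trans pair is cis.
There are 4 geometric isomers: NH3 mer (3 arrangements); NH3 fac (chiral).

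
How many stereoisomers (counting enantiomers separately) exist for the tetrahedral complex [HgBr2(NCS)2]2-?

1

All four vertices of a tetrahedron are equivalent and mutually adjacent, so cis/trans isomerism cannot arise.
Only one geometric arrangement is possible.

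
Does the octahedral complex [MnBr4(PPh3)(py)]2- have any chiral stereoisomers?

no

The six octahedral sites form three mutually perpendicular trans pairs.
The distinct arrangements are (2 in all): PPh3 and py mutually trans; PPh3 and py mutually cis.
Each arrangement has an internal mirror plane or centre of symmetry, so none is chiral.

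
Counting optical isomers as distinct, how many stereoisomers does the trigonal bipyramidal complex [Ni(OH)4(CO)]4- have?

2

In a trigonal bipyramid the two axial positions differ from the three equatorial ones.
The distinct arrangements are (2 in all): CO axial; CO equatorial.
Each arrangement has an internal mirror plane or centre of symmetry, so none is chiral.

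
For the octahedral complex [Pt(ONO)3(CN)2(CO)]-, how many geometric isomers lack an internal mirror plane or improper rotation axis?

Working through the distinct placements yields 3 geometric isomers: ONO mer, CN trans; ONO mer, CN cis; ONO fac, CN cis.
Each arrangement has an internal mirror plane or centre of symmetry, so none is chiral.

0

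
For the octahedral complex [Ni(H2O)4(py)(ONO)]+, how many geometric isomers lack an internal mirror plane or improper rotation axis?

0

In an octahedral complex each vertex has one trans partner and four cis neighbours.
Working through the distinct placements yields 2 geometric isomers: py and ONO mutually trans; py and ONO mutually cis.
Each arrangement has an internal mirror plane or centre of symmetry, so none is chiral.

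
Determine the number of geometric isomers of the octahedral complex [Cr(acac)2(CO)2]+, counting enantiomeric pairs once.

Each acac is bidentate and must span two cis positions.
Working through the distinct placements yields 2 geometric isomers: CO trans; CO cis (chiral).

2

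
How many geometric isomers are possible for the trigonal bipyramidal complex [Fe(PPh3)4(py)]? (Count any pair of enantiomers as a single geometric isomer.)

2

In a trigonal bipyramid the two axial positions differ from the three equatorial ones.
There are 2 geometric isomers: py equatorial; py axial.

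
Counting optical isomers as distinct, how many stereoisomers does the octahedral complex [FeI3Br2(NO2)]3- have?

3

In an octahedral complex each vertex has one trans partner and four cis neighbours.
There are 3 geometric isomers: I mer, Br trans; I fac, Br cis; I mer, Br cis.
Each arrangement has an internal mirror plane or centre of symmetry, so none is chiral.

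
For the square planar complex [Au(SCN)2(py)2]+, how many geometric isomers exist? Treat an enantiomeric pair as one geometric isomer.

2

A square has two trans pairs of vertices; adjacent vertices are cis.
There are 2 geometric isomers: SCN cis; SCN trans.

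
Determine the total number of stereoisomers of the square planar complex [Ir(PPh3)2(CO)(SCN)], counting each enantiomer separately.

In a square planar complex each vertex has one trans partner and two cis neighbours.
The distinct arrangements are (2 in all): PPh3 cis; PPh3 trans.
Each arrangement has an internal mirror plane or centre of symmetry, so none is chiral.

2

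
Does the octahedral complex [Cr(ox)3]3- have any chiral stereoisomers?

The six octahedral sites form three mutually perpendicular trans pairs.
Each ox is bidentate and must span two cis positions.
Only one geometric arrangement is possible; it has no improper symmetry element, so it exists as a pair of enantiomers (2 stereoisomers).

yes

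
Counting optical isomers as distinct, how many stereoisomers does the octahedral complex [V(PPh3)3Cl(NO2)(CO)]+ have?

The distinct arrangements are (4 in all): PPh3 mer (3 arrangements); PPh3 fac (chiral).
One of these lacks any improper symmetry element and so occurs as an enantiomeric pair, giving 4 + 1 = 5 stereoisomers in total.

5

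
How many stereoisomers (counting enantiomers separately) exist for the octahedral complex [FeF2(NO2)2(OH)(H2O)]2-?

An octahedron has six vertices in three trans pairs; every non-trans pair is cis.
Systematic placement gives 6 geometric isomers: F trans, NO2 cis; F trans, NO2 trans; F cis, NO2 cis (3 arrangements, 2 chiral); F cis, NO2 trans.
Of these, 2 lack any improper symmetry element and so occur as enantiomeric pairs, giving 6 + 2 = 8 stereoisomers in total.

8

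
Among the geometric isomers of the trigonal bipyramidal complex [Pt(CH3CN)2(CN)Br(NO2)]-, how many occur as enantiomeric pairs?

A trigonal bipyramid has two axial and three equatorial sites, which are chemically inequivalent.
Exhaustive case analysis gives 7 geometric isomers.
Of these, 3 lack any improper symmetry element and so occur as enantiomeric pairs, giving 7 + 3 = 10 stereoisomers in total.

3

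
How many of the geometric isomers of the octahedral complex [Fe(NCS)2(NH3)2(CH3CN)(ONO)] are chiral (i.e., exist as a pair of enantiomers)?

There are 6 geometric isomers: NCS cis, NH3 cis (3 arrangements, 2 chiral); NCS cis, NH3 trans; NCS trans, NH3 cis; NCS trans, NH3 trans.
Of these, 2 lack any improper symmetry element and so occur as enantiomeric pairs, giving 6 + 2 = 8 stereoisomers in total.

2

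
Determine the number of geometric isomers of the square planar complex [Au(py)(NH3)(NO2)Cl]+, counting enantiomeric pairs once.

3

The distinct arrangements are (3 in all): (Cl/NO2 trans, NH3/py trans); (Cl/py trans, NH3/NO2 trans); (Cl/NH3 trans, NO2/py trans).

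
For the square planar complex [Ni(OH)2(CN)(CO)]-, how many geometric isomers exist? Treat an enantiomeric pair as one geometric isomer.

2

Systematic placement gives 2 geometric isomers: OH cis; OH trans.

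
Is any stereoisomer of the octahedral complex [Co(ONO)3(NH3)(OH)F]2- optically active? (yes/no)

The six octahedral sites form three mutually perpendicular trans pairs.
There are 4 geometric isomers: ONO mer (3 arrangements); ONO fac (chiral).
One of these lacks any improper symmetry element and so occurs as an enantiomeric pair, giving 4 + 1 = 5 stereoisomers in total.

yes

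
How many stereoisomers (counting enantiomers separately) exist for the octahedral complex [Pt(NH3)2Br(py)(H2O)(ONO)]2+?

The six octahedral sites form three mutually perpendicular trans pairs.
Exhaustive case analysis gives 9 geometric isomers.
Of these, 6 lack any improper symmetry element and so occur as enantiomeric pairs, giving 9 + 6 = 15 stereoisomers in total.

15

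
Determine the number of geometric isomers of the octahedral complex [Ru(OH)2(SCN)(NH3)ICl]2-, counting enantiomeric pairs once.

9

An octahedron has six vertices in three trans pairs; every non-trans pair is cis.
Placing the ligands in turn and identifying arrangements related by rotation or reflection leaves 9 distinct geometric isomers.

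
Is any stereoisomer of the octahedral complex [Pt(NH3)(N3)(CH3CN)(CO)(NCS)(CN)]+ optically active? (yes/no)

yes

The six octahedral sites form three mutually perpendicular trans pairs.
Systematic enumeration (placing each ligand type in turn and discarding arrangements equivalent by rotation or reflection) gives 15 geometric isomers.
Of these, 15 lack any improper symmetry element and so occur as enantiomeric pairs, giving 15 + 15 = 30 stereoisomers in total.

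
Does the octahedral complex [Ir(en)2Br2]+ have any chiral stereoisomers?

yes

The six octahedral sites form three mutually perpendicular trans pairs.
Each en is bidentate and must span two cis positions.
The distinct arrangements are (2 in all): Br trans; Br cis (chiral).
One of these lacks any improper symmetry element and so occurs as an enantiomeric pair, giving 2 + 1 = 3 stereoisomers in total.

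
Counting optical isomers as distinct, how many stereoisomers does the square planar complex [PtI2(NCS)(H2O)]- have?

In a square planar complex each vertex has one trans partner and two cis neighbours.
Working through the distinct placements yields 2 geometric isomers: I cis; I trans.
Each arrangement has an internal mirror plane or centre of symmetry, so none is chiral.

2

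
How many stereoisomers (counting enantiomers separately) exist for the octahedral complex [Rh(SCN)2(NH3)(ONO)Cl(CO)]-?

15

An octahedron has six vertices in three trans pairs; every non-trans pair is cis.
Exhaustive case analysis gives 9 geometric isomers.
Of these, 6 lack any improper symmetry element and so occur as enantiomeric pairs, giving 9 + 6 = 15 stereoisomers in total.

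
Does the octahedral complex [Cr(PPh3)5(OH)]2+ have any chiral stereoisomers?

no

An octahedron has six vertices in three trans pairs; every non-trans pair is cis.
Only one geometric arrangement is possible.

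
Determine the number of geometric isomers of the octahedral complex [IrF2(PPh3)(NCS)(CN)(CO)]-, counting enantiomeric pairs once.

9

An octahedron has six vertices in three trans pairs; every non-trans pair is cis.
Exhaustive case analysis gives 9 geometric isomers.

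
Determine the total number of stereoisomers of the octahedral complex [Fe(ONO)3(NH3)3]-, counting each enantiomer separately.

2

The six octahedral sites form three mutually perpendicular trans pairs.
Working through the distinct placements yields 2 geometric isomers: ONO mer; ONO fac.
Each arrangement has an internal mirror plane or centre of symmetry, so none is chiral.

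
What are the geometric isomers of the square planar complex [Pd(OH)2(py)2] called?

cis and trans

A square has two trans pairs of vertices; adjacent vertices are cis.
Systematic placement gives 2 geometric isomers: OH cis; OH trans.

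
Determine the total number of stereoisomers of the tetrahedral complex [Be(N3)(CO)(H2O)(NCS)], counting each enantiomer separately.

2

Only one geometric arrangement is possible; it has no improper symmetry element, so it exists as a pair of enantiomers (2 stereoisomers).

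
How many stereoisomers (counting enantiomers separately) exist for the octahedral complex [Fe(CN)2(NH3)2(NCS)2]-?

6

The six octahedral sites form three mutually perpendicular trans pairs.
Systematic placement gives 5 geometric isomers: CN trans, NH3 trans, NCS trans; CN trans, NH3 cis, NCS cis; CN cis, NH3 trans, NCS cis; CN cis, NH3 cis, NCS cis (chiral); CN cis, NH3 cis, NCS trans.
One of these lacks any improper symmetry element and so occurs as an enantiomeric pair, giving 5 + 1 = 6 stereoisomers in total.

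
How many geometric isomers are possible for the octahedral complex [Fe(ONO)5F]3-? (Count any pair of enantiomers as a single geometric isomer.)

The six octahedral sites form three mutually perpendicular trans pairs.
Only one geometric arrangement is possible.

1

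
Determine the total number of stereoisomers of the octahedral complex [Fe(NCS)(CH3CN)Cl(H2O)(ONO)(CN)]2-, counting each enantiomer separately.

30

Placing the ligands in turn and identifying arrangements related by rotation or reflection leaves 15 distinct geometric isomers.
Of these, 15 lack any improper symmetry element and so occur as enantiomeric pairs, giving 15 + 15 = 30 stereoisomers in total.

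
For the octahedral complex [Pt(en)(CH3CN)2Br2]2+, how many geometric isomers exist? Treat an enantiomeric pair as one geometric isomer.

The six octahedral sites form three mutually perpendicular trans pairs.
Each en is bidentate and must span two cis positions.
Working through the distinct placements yields 3 geometric isomers: CH3CN cis, Br trans; CH3CN cis, Br cis (chiral); CH3CN trans, Br cis.

3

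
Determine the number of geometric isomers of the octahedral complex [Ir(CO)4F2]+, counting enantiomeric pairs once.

2

An octahedron has six vertices in three trans pairs; every non-trans pair is cis.
Systematic placement gives 2 geometric isomers: F trans; F cis.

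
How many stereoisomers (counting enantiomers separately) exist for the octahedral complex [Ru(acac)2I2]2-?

An octahedron has six vertices in three trans pairs; every non-trans pair is cis.
Each acac is bidentate and must span two cis positions.
There are 2 geometric isomers: I trans; I cis (chiral).
One of these lacks any improper symmetry element and so occurs as an enantiomeric pair, giving 2 + 1 = 3 stereoisomers in total.

3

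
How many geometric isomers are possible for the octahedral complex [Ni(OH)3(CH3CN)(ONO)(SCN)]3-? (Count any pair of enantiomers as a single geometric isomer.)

An octahedron has six vertices in three trans pairs; every non-trans pair is cis.
Working through the distinct placements yields 4 geometric isomers: OH mer (3 arrangements); OH fac (chiral).

4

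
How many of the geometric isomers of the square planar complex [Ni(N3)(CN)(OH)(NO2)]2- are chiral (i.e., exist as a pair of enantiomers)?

A square has two trans pairs of vertices; adjacent vertices are cis.
Working through the distinct placements yields 3 geometric isomers: (CN/NO2 trans, N3/OH trans); (CN/OH trans, N3/NO2 trans); (CN/N3 trans, NO2/OH trans).
Each arrangement has an internal mirror plane or centre of symmetry, so none is chiral.

0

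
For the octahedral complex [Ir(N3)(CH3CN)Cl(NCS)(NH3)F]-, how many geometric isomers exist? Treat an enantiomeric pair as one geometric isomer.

Systematic enumeration (placing each ligand type in turn and discarding arrangements equivalent by rotation or reflection) gives 15 geometric isomers.

15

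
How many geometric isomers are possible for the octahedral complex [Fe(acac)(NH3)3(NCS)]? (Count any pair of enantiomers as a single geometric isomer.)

2

An octahedron has six vertices in three trans pairs; every non-trans pair is cis.
Each acac is bidentate and must span two cis positions.
There are 2 geometric isomers: NH3 fac; NH3 mer.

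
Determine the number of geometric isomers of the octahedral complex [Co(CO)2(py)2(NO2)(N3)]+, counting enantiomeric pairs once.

6

Working through the distinct placements yields 6 geometric isomers: CO trans, py trans; CO trans, py cis; CO cis, py trans; CO cis, py cis (3 arrangements, 2 chiral).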